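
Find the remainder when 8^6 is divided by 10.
4

Use repeated squaring. Binary(6) = 110. Walk through the bits of the exponent 6 left-to-right: at each bit after the leading one, square the running value, then multiply by 8 if the bit is 1 (always reducing mod 10):
  bit 1 = 1 (leading): start with 8.
  bit 2 = 1: square 8^2 = 64 ≡ 4; bit is 1, so multiply 4·8 = 32 ≡ 2 (mod 10).
  bit 3 = 0: square 2^2 = 4 (mod 10).
Final value: 8^6 ≡ 4 (mod 10).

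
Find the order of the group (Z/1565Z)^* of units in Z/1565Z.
|(Z/1565Z)^*| = 1248

(Z/1565Z)^* consists of the classes a with gcd(a, 1565) = 1, so its order is φ(1565). φ is multiplicative, with φ(p^e) = p^e − p^(e−1). Factorise 1565 = 5 · 313. Then
  φ(1565) = (5 − 1) · (313 − 1) = 4 · 312 = 1248.
Thus |(Z/1565Z)^*| = 1248.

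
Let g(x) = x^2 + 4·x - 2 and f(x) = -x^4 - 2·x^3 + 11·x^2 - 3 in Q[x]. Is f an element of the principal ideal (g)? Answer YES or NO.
NO

In Q[x] the ideal (g) consists of all multiples of g, so f ∈ (g) iff g | f, i.e. iff the remainder of f on division by g is 0. Divide f by g (g is monic, so eliminate the leading term of the running remainder at each step):
  leading term -x^4: subtract (-x^2)·g(x) = -x^4 - 4·x^3 + 2·x^2, leaving 2·x^3 + 9·x^2 - 3
  leading term 2·x^3: subtract (2·x)·g(x) = 2·x^3 + 8·x^2 - 4·x, leaving x^2 + 4·x - 3
  leading term x^2: subtract (1)·g(x) = x^2 + 4·x - 2, leaving -1
The remainder r(x) = -1 ≠ 0 (and deg r < deg g), so g ∤ f, i.e. f ∉ (g).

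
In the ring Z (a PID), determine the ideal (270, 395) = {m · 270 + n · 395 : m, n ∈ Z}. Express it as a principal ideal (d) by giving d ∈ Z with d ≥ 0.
In the PID Z, (a, b) is generated by gcd(a, b). Compute gcd(395, 270) with the extended Euclidean algorithm, tracking rows (r, s, t) with s·395 + t·270 = r:
  row A: (395, 1, 0)   [1·395 + 0·270 = 395]
  row B: (270, 0, 1)   [0·395 + 1·270 = 270]
  395 = 1·270 + 125   → row C = row A − 1·row B = (125, 1, −1)   [check: 1·395 − 1·270 = 125]
  270 = 2·125 + 20   → row D = row B − 2·row C = (20, −2, 3)   [check: −2·395 + 3·270 = 20]
  125 = 6·20 + 5   → row E = row C − 6·row D = (5, 13, −19)   [check: 13·395 − 19·270 = 5]
  20 = 4·5 + 0   → remainder 0, stop. gcd = 5 (last nonzero row E).
So gcd(270, 395) = 5, with Bézout identity 13·395 − 19·270 = 5. Containment (⊇): the Bézout identity exhibits 5 as an element of (270, 395), giving (5) ⊆ (270, 395). Containment (⊆): since 5 | 270 and 5 | 395 (270 = 5·54, 395 = 5·79), every Z-linear combination of 270 and 395 is divisible by 5, so (270, 395) ⊆ (5). Therefore (270, 395) = (5), d = 5.

Final answer: (270, 395) = (5); d = 5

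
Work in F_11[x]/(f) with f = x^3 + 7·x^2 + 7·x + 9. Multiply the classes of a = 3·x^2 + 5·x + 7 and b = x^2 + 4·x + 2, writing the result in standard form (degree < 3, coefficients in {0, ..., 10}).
a · b ≡ 7·x^2 + 6·x + 6 (mod f(x))

Multiply as integer polynomials: a · b = 3·x^4 + 17·x^3 + 33·x^2 + 38·x + 14. Reducing coefficients mod 11: a · b ≡ 3·x^4 + 6·x^3 + 5·x + 3. Now divide by f(x) = x^3 + 7·x^2 + 7·x + 9 in F_11[x], eliminating the leading term at each step:
  leading term 3·x^4: subtract (3·x)·f(x) = 3·x^4 + 10·x^3 + 10·x^2 + 5·x, leaving 7·x^3 + x^2 + 3 (coefficients mod 11)
  leading term 7·x^3: subtract (7)·f(x) = 7·x^3 + 5·x^2 + 5·x + 8, leaving 7·x^2 + 6·x + 6 (coefficients mod 11)
The degree is now < 3, so this is the remainder. Hence a · b ≡ 7·x^2 + 6·x + 6 in F_11[x]/(f).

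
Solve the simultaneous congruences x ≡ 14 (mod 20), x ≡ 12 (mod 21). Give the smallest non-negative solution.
x ≡ 54 (mod 420); the representative in [0, 420) is 54

The moduli 20, 21 are pairwise coprime, so by the CRT there is a unique solution mod 20·21 = 420.
Solve by successive substitution. Start with x ≡ 14 (mod 20).
  Combine with x ≡ 12 (mod 21): write x = 14 + 20·t and require 14 + 20·t ≡ 12 (mod 21), i.e. 20·t ≡ 12 − 14 ≡ 19 (mod 21). Since 20^(−1) ≡ 20 (mod 21), t ≡ 20·19 ≡ 2 (mod 21). So x ≡ 14 + 20·2 = 54 (mod 420).
Unique solution in [0, 420): x = 54.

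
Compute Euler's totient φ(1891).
φ is multiplicative, with φ(p^e) = p^e − p^(e−1). Factorise 1891 = 31 · 61. Then
  φ(1891) = (31 − 1) · (61 − 1) = 30 · 60 = 1800.

Final answer: φ(1891) = 1800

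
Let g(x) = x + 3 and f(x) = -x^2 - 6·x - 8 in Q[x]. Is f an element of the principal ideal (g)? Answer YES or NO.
NO

In Q[x] the ideal (g) consists of all multiples of g, so f ∈ (g) iff g | f, i.e. iff the remainder of f on division by g is 0. Divide f by g (g is monic, so eliminate the leading term of the running remainder at each step):
  leading term -x^2: subtract (-x)·g(x) = -x^2 - 3·x, leaving -3·x - 8
  leading term -3·x: subtract (-3)·g(x) = -3·x - 9, leaving 1
The remainder r(x) = 1 ≠ 0 (and deg r < deg g), so g ∤ f, i.e. f ∉ (g).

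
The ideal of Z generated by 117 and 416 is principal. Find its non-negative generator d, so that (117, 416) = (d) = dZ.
In the PID Z, (a, b) is generated by gcd(a, b). Compute gcd(416, 117) with the extended Euclidean algorithm, tracking rows (r, s, t) with s·416 + t·117 = r:
  row A: (416, 1, 0)   [1·416 + 0·117 = 416]
  row B: (117, 0, 1)   [0·416 + 1·117 = 117]
  416 = 3·117 + 65   → row C = row A − 3·row B = (65, 1, −3)   [check: 1·416 − 3·117 = 65]
  117 = 1·65 + 52   → row D = row B − 1·row C = (52, −1, 4)   [check: −1·416 + 4·117 = 52]
  65 = 1·52 + 13   → row E = row C − 1·row D = (13, 2, −7)   [check: 2·416 − 7·117 = 13]
  52 = 4·13 + 0   → remainder 0, stop. gcd = 13 (last nonzero row E).
So gcd(117, 416) = 13, with Bézout identity 2·416 − 7·117 = 13. Containment (⊇): the Bézout identity exhibits 13 as an element of (117, 416), giving (13) ⊆ (117, 416). Containment (⊆): since 13 | 117 and 13 | 416 (117 = 13·9, 416 = 13·32), every Z-linear combination of 117 and 416 is divisible by 13, so (117, 416) ⊆ (13). Therefore (117, 416) = (13), d = 13.

Final answer: (117, 416) = (13); d = 13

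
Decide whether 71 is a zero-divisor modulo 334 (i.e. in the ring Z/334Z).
gcd(71, 334) = 1, so 71 is a unit in Z/334Z (it has a multiplicative inverse). A unit cannot be a zero-divisor: if 71·b ≡ 0 then multiplying both sides by 71^(−1) gives b ≡ 0. So 71 is not a zero-divisor.

Final answer: NO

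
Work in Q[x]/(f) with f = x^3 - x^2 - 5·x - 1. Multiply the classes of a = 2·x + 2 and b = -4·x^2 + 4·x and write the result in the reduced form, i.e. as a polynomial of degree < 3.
a · b ≡ -8·x^2 - 32·x - 8 (mod f(x))

First multiply in Q[x] without reducing: a · b = -8·x^3 + 8·x. Now divide by f(x) = x^3 - x^2 - 5·x - 1, eliminating the leading term at each step:
  leading term -8·x^3: subtract (-8)·f(x) = -8·x^3 + 8·x^2 + 40·x + 8, leaving -8·x^2 - 32·x - 8
The degree is now < 3, so this is the remainder. Hence a · b ≡ -8·x^2 - 32·x - 8 in Q[x]/(f).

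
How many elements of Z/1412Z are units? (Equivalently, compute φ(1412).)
Z/1412Z has φ(1412) = 704 units

An element a ∈ Z/1412Z is a unit iff gcd(a, 1412) = 1, so the number of units is φ(1412). φ is multiplicative, with φ(p^e) = p^e − p^(e−1). Factorise 1412 = 2^2 · 353. Then
  φ(1412) = (2^2 − 2^1) · (353 − 1) = 2 · 352 = 704.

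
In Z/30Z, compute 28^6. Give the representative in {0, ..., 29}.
4

Use repeated squaring. Binary(6) = 110. Walk through the bits of the exponent 6 left-to-right: at each bit after the leading one, square the running value, then multiply by 28 if the bit is 1 (always reducing mod 30):
  bit 1 = 1 (leading): start with 28.
  bit 2 = 1: square 28^2 = 784 ≡ 4; bit is 1, so multiply 4·28 = 112 ≡ 22 (mod 30).
  bit 3 = 0: square 22^2 = 484 ≡ 4 (mod 30).
Final value: 28^6 ≡ 4 (mod 30).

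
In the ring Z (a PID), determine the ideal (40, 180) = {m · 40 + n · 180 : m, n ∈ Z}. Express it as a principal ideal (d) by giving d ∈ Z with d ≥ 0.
In the PID Z, (a, b) is generated by gcd(a, b). Compute gcd(180, 40) with the extended Euclidean algorithm, tracking rows (r, s, t) with s·180 + t·40 = r:
  row A: (180, 1, 0)   [1·180 + 0·40 = 180]
  row B: (40, 0, 1)   [0·180 + 1·40 = 40]
  180 = 4·40 + 20   → row C = row A − 4·row B = (20, 1, −4)   [check: 1·180 − 4·40 = 20]
  40 = 2·20 + 0   → remainder 0, stop. gcd = 20 (last nonzero row C).
So gcd(40, 180) = 20, with Bézout identity 1·180 − 4·40 = 20. Containment (⊇): the Bézout identity exhibits 20 as an element of (40, 180), giving (20) ⊆ (40, 180). Containment (⊆): since 20 | 40 and 20 | 180 (40 = 20·2, 180 = 20·9), every Z-linear combination of 40 and 180 is divisible by 20, so (40, 180) ⊆ (20). Therefore (40, 180) = (20), d = 20.

Final answer: (40, 180) = (20); d = 20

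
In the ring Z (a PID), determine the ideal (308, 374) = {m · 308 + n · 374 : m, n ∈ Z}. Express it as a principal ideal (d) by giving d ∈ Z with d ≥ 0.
In the PID Z, (a, b) is generated by gcd(a, b). Compute gcd(374, 308) with the extended Euclidean algorithm, tracking rows (r, s, t) with s·374 + t·308 = r:
  row A: (374, 1, 0)   [1·374 + 0·308 = 374]
  row B: (308, 0, 1)   [0·374 + 1·308 = 308]
  374 = 1·308 + 66   → row C = row A − 1·row B = (66, 1, −1)   [check: 1·374 − 1·308 = 66]
  308 = 4·66 + 44   → row D = row B − 4·row C = (44, −4, 5)   [check: −4·374 + 5·308 = 44]
  66 = 1·44 + 22   → row E = row C − 1·row D = (22, 5, −6)   [check: 5·374 − 6·308 = 22]
  44 = 2·22 + 0   → remainder 0, stop. gcd = 22 (last nonzero row E).
So gcd(308, 374) = 22, with Bézout identity 5·374 − 6·308 = 22. Containment (⊇): the Bézout identity exhibits 22 as an element of (308, 374), giving (22) ⊆ (308, 374). Containment (⊆): since 22 | 308 and 22 | 374 (308 = 22·14, 374 = 22·17), every Z-linear combination of 308 and 374 is divisible by 22, so (308, 374) ⊆ (22). Therefore (308, 374) = (22), d = 22.

Final answer: (308, 374) = (22); d = 22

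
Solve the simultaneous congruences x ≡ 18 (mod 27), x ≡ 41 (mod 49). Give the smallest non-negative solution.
x ≡ 531 (mod 1323); the representative in [0, 1323) is 531

The moduli 27, 49 are pairwise coprime, so by the CRT there is a unique solution mod 27·49 = 1323.
Solve by successive substitution. Start with x ≡ 18 (mod 27).
  Combine with x ≡ 41 (mod 49): write x = 18 + 27·t and require 18 + 27·t ≡ 41 (mod 49), i.e. 27·t ≡ 41 − 18 ≡ 23 (mod 49). Since 27^(−1) ≡ 20 (mod 49), t ≡ 20·23 ≡ 19 (mod 49). So x ≡ 18 + 27·19 = 531 (mod 1323).
Unique solution in [0, 1323): x = 531.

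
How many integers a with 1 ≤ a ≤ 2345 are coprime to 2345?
1584

The number of a ∈ {1, ..., 2345} with gcd(a, 2345) = 1 is by definition Euler's totient φ(2345). φ is multiplicative, with φ(p^e) = p^e − p^(e−1). Factorise 2345 = 5 · 7 · 67. Then
  φ(2345) = (5 − 1) · (7 − 1) · (67 − 1) = 4 · 6 · 66 = 1584.
So there are 1584 such integers.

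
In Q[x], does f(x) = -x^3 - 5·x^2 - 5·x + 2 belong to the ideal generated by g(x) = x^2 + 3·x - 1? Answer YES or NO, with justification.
YES

In Q[x] the ideal (g) consists of all multiples of g, so f ∈ (g) iff g | f, i.e. iff the remainder of f on division by g is 0. Divide f by g (g is monic, so eliminate the leading term of the running remainder at each step):
  leading term -x^3: subtract (-x)·g(x) = -x^3 - 3·x^2 + x, leaving -2·x^2 - 6·x + 2
  leading term -2·x^2: subtract (-2)·g(x) = -2·x^2 - 6·x + 2, leaving 0
The remainder is 0, so f(x) = g(x) · h(x) with h(x) = -x - 2. Hence g | f, i.e. f ∈ (g).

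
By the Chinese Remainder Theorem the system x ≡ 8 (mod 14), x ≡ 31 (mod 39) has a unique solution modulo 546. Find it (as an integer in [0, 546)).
x ≡ 148 (mod 546); the representative in [0, 546) is 148

The moduli 14, 39 are pairwise coprime, so by the CRT there is a unique solution mod 14·39 = 546.
Solve by successive substitution. Start with x ≡ 8 (mod 14).
  Combine with x ≡ 31 (mod 39): write x = 8 + 14·t and require 8 + 14·t ≡ 31 (mod 39), i.e. 14·t ≡ 31 − 8 ≡ 23 (mod 39). Since 14^(−1) ≡ 14 (mod 39), t ≡ 14·23 ≡ 10 (mod 39). So x ≡ 8 + 14·10 = 148 (mod 546).
Unique solution in [0, 546): x = 148.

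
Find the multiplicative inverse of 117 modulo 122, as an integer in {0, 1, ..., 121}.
117^(−1) ≡ 73 (mod 122)

Apply the extended Euclidean algorithm to (122, 117), tracking rows (r, s, t) with s·122 + t·117 = r. Each division r_prev = q·r_cur + r_new produces the new row as (previous row) − q·(current row):
  row A: (122, 1, 0)   [1·122 + 0·117 = 122]
  row B: (117, 0, 1)   [0·122 + 1·117 = 117]
  122 = 1·117 + 5   → row C = row A − 1·row B = (5, 1, −1)   [check: 1·122 − 1·117 = 5]
  117 = 23·5 + 2   → row D = row B − 23·row C = (2, −23, 24)   [check: −23·122 + 24·117 = 2]
  5 = 2·2 + 1   → row E = row C − 2·row D = (1, 47, −49)   [check: 47·122 − 49·117 = 1]
  2 = 2·1 + 0   → remainder 0, stop. gcd = 1 (last nonzero row E).
The gcd is 1, so 117 is invertible mod 122. The last nonzero row gives 47·122 − 49·117 = 1, so t = −49. So 117^(−1) ≡ −49 ≡ 73 (mod 122). Verify: 117 · 73 = 8541 ≡ 1 (mod 122). ✓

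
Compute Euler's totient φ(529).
φ(529) = 506

φ is multiplicative, with φ(p^e) = p^e − p^(e−1). Factorise 529 = 23^2. Then
  φ(529) = (23^2 − 23^1) = 506 = 506.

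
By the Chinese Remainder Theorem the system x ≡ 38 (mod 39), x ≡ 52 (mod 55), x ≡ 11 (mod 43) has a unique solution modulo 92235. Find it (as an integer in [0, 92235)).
x ≡ 75347 (mod 92235); the representative in [0, 92235) is 75347

The moduli 39, 55, 43 are pairwise coprime, so by the CRT there is a unique solution mod 39·55·43 = 92235.
Solve by successive substitution. Start with x ≡ 38 (mod 39).
  Combine with x ≡ 52 (mod 55): write x = 38 + 39·t and require 38 + 39·t ≡ 52 (mod 55), i.e. 39·t ≡ 52 − 38 ≡ 14 (mod 55). Since 39^(−1) ≡ 24 (mod 55), t ≡ 24·14 ≡ 6 (mod 55). So x ≡ 38 + 39·6 = 272 (mod 2145).
  Combine with x ≡ 11 (mod 43): write x = 272 + 2145·t and require 272 + 2145·t ≡ 11 (mod 43), i.e. 2145·t ≡ 11 − 272 ≡ 40 (mod 43). Since 2145^(−1) ≡ 17 (mod 43) (2145 ≡ 38 (mod 43)), t ≡ 17·40 ≡ 35 (mod 43). So x ≡ 272 + 2145·35 = 75347 (mod 92235).
Unique solution in [0, 92235): x = 75347.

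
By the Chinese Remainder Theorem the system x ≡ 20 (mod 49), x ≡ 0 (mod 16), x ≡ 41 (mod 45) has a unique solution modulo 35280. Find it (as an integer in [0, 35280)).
The moduli 49, 16, 45 are pairwise coprime, so by the CRT there is a unique solution mod 49·16·45 = 35280.
Solve by successive substitution. Start with x ≡ 20 (mod 49).
  Combine with x ≡ 0 (mod 16): write x = 20 + 49·t and require 20 + 49·t ≡ 0 (mod 16), i.e. 49·t ≡ 0 − 20 ≡ 12 (mod 16). Since 49^(−1) ≡ 1 (mod 16) (49 ≡ 1 (mod 16)), t ≡ 1·12 ≡ 12 (mod 16). So x ≡ 20 + 49·12 = 608 (mod 784).
  Combine with x ≡ 41 (mod 45): write x = 608 + 784·t and require 608 + 784·t ≡ 41 (mod 45), i.e. 784·t ≡ 41 − 608 ≡ 18 (mod 45). Since 784^(−1) ≡ 19 (mod 45) (784 ≡ 19 (mod 45)), t ≡ 19·18 ≡ 27 (mod 45). So x ≡ 608 + 784·27 = 21776 (mod 35280).
Unique solution in [0, 35280): x = 21776.

Final answer: x ≡ 21776 (mod 35280); the representative in [0, 35280) is 21776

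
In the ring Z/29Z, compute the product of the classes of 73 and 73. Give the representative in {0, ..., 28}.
Reduce the factors first: 73 ≡ 15, 73 ≡ 15 (mod 29), so 73 · 73 ≡ 15 · 15 (mod 29). 15 · 15 = 225. Dividing by 29: 225 = 7·29 + 22. So (73 · 73) mod 29 = 22.

Final answer: 22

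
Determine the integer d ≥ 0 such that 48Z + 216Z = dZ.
(48, 216) = (24); d = 24

In the PID Z, (a, b) is generated by gcd(a, b). Compute gcd(216, 48) with the extended Euclidean algorithm, tracking rows (r, s, t) with s·216 + t·48 = r:
  row A: (216, 1, 0)   [1·216 + 0·48 = 216]
  row B: (48, 0, 1)   [0·216 + 1·48 = 48]
  216 = 4·48 + 24   → row C = row A − 4·row B = (24, 1, −4)   [check: 1·216 − 4·48 = 24]
  48 = 2·24 + 0   → remainder 0, stop. gcd = 24 (last nonzero row C).
So gcd(48, 216) = 24, with Bézout identity 1·216 − 4·48 = 24. Containment (⊇): the Bézout identity exhibits 24 as an element of (48, 216), giving (24) ⊆ (48, 216). Containment (⊆): since 24 | 48 and 24 | 216 (48 = 24·2, 216 = 24·9), every Z-linear combination of 48 and 216 is divisible by 24, so (48, 216) ⊆ (24). Therefore (48, 216) = (24), d = 24.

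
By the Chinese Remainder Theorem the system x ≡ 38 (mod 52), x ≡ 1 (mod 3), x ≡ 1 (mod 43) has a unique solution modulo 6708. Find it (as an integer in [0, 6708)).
x ≡ 5290 (mod 6708); the representative in [0, 6708) is 5290

The moduli 52, 3, 43 are pairwise coprime, so by the CRT there is a unique solution mod 52·3·43 = 6708.
Solve by successive substitution. Start with x ≡ 38 (mod 52).
  Combine with x ≡ 1 (mod 3): write x = 38 + 52·t and require 38 + 52·t ≡ 1 (mod 3), i.e. 52·t ≡ 1 − 38 ≡ 2 (mod 3). Since 52^(−1) ≡ 1 (mod 3) (52 ≡ 1 (mod 3)), t ≡ 1·2 ≡ 2 (mod 3). So x ≡ 38 + 52·2 = 142 (mod 156).
  Combine with x ≡ 1 (mod 43): write x = 142 + 156·t and require 142 + 156·t ≡ 1 (mod 43), i.e. 156·t ≡ 1 − 142 ≡ 31 (mod 43). Since 156^(−1) ≡ 8 (mod 43) (156 ≡ 27 (mod 43)), t ≡ 8·31 ≡ 33 (mod 43). So x ≡ 142 + 156·33 = 5290 (mod 6708).
Unique solution in [0, 6708): x = 5290.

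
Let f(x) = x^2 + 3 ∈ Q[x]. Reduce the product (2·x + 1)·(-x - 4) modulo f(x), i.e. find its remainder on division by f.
First multiply in Q[x] without reducing: a · b = -2·x^2 - 9·x - 4. Now divide by f(x) = x^2 + 3, eliminating the leading term at each step:
  leading term -2·x^2: subtract (-2)·f(x) = -2·x^2 - 6, leaving 2 - 9·x
The degree is now < 2, so this is the remainder. Hence a · b ≡ 2 - 9·x in Q[x]/(f).

Final answer: a · b ≡ 2 - 9·x (mod f(x))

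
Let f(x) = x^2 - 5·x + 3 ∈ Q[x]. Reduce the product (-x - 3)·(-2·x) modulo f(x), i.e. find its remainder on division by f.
a · b ≡ 16·x - 6 (mod f(x))

First multiply in Q[x] without reducing: a · b = 2·x^2 + 6·x. Now divide by f(x) = x^2 - 5·x + 3, eliminating the leading term at each step:
  leading term 2·x^2: subtract (2)·f(x) = 2·x^2 - 10·x + 6, leaving 16·x - 6
The degree is now < 2, so this is the remainder. Hence a · b ≡ 16·x - 6 in Q[x]/(f).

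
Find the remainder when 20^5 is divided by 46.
10

Use repeated squaring. Binary(5) = 101. Walk through the bits of the exponent 5 left-to-right: at each bit after the leading one, square the running value, then multiply by 20 if the bit is 1 (always reducing mod 46):
  bit 1 = 1 (leading): start with 20.
  bit 2 = 0: square 20^2 = 400 ≡ 32 (mod 46).
  bit 3 = 1: square 32^2 = 1024 ≡ 12; bit is 1, so multiply 12·20 = 240 ≡ 10 (mod 46).
Final value: 20^5 ≡ 10 (mod 46).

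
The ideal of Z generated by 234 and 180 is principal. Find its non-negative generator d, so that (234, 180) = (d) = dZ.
In the PID Z, (a, b) is generated by gcd(a, b). Compute gcd(234, 180) with the extended Euclidean algorithm, tracking rows (r, s, t) with s·234 + t·180 = r:
  row A: (234, 1, 0)   [1·234 + 0·180 = 234]
  row B: (180, 0, 1)   [0·234 + 1·180 = 180]
  234 = 1·180 + 54   → row C = row A − 1·row B = (54, 1, −1)   [check: 1·234 − 1·180 = 54]
  180 = 3·54 + 18   → row D = row B − 3·row C = (18, −3, 4)   [check: −3·234 + 4·180 = 18]
  54 = 3·18 + 0   → remainder 0, stop. gcd = 18 (last nonzero row D).
So gcd(234, 180) = 18, with Bézout identity −3·234 + 4·180 = 18. Containment (⊇): the Bézout identity exhibits 18 as an element of (234, 180), giving (18) ⊆ (234, 180). Containment (⊆): since 18 | 234 and 18 | 180 (234 = 18·13, 180 = 18·10), every Z-linear combination of 234 and 180 is divisible by 18, so (234, 180) ⊆ (18). Therefore (234, 180) = (18), d = 18.

Final answer: (234, 180) = (18); d = 18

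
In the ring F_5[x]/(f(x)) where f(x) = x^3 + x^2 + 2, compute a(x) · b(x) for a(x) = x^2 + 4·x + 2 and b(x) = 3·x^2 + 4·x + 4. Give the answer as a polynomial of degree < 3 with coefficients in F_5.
a · b ≡ 3·x^2 + 3·x + 2 (mod f(x))

Multiply as integer polynomials: a · b = 3·x^4 + 16·x^3 + 26·x^2 + 24·x + 8. Reducing coefficients mod 5: a · b ≡ 3·x^4 + x^3 + x^2 + 4·x + 3. Now divide by f(x) = x^3 + x^2 + 2 in F_5[x], eliminating the leading term at each step:
  leading term 3·x^4: subtract (3·x)·f(x) = 3·x^4 + 3·x^3 + x, leaving 3·x^3 + x^2 + 3·x + 3 (coefficients mod 5)
  leading term 3·x^3: subtract (3)·f(x) = 3·x^3 + 3·x^2 + 1, leaving 3·x^2 + 3·x + 2 (coefficients mod 5)
The degree is now < 3, so this is the remainder. Hence a · b ≡ 3·x^2 + 3·x + 2 in F_5[x]/(f).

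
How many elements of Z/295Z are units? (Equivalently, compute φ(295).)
An element a ∈ Z/295Z is a unit iff gcd(a, 295) = 1, so the number of units is φ(295). φ is multiplicative, with φ(p^e) = p^e − p^(e−1). Factorise 295 = 5 · 59. Then
  φ(295) = (5 − 1) · (59 − 1) = 4 · 58 = 232.

Final answer: Z/295Z has φ(295) = 232 units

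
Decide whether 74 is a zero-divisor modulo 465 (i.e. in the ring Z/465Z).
gcd(74, 465) = 1, so 74 is a unit in Z/465Z (it has a multiplicative inverse). A unit cannot be a zero-divisor: if 74·b ≡ 0 then multiplying both sides by 74^(−1) gives b ≡ 0. So 74 is not a zero-divisor.

Final answer: NO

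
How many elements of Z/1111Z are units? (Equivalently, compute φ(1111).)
Z/1111Z has φ(1111) = 1000 units

An element a ∈ Z/1111Z is a unit iff gcd(a, 1111) = 1, so the number of units is φ(1111). φ is multiplicative, with φ(p^e) = p^e − p^(e−1). Factorise 1111 = 11 · 101. Then
  φ(1111) = (11 − 1) · (101 − 1) = 10 · 100 = 1000.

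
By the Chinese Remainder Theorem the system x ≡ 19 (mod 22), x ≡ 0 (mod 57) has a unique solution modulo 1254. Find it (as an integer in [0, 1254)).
x ≡ 855 (mod 1254); the representative in [0, 1254) is 855

The moduli 22, 57 are pairwise coprime, so by the CRT there is a unique solution mod 22·57 = 1254.
Solve by successive substitution. Start with x ≡ 19 (mod 22).
  Combine with x ≡ 0 (mod 57): write x = 19 + 22·t and require 19 + 22·t ≡ 0 (mod 57), i.e. 22·t ≡ 0 − 19 ≡ 38 (mod 57). Since 22^(−1) ≡ 13 (mod 57), t ≡ 13·38 ≡ 38 (mod 57). So x ≡ 19 + 22·38 = 855 (mod 1254).
Unique solution in [0, 1254): x = 855.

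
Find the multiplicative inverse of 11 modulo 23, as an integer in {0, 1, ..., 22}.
11^(−1) ≡ 21 (mod 23)

Apply the extended Euclidean algorithm to (23, 11), tracking rows (r, s, t) with s·23 + t·11 = r. Each division r_prev = q·r_cur + r_new produces the new row as (previous row) − q·(current row):
  row A: (23, 1, 0)   [1·23 + 0·11 = 23]
  row B: (11, 0, 1)   [0·23 + 1·11 = 11]
  23 = 2·11 + 1   → row C = row A − 2·row B = (1, 1, −2)   [check: 1·23 − 2·11 = 1]
  11 = 11·1 + 0   → remainder 0, stop. gcd = 1 (last nonzero row C).
The gcd is 1, so 11 is invertible mod 23. The last nonzero row gives 1·23 − 2·11 = 1, so t = −2. So 11^(−1) ≡ −2 ≡ 21 (mod 23). Verify: 11 · 21 = 231 ≡ 1 (mod 23). ✓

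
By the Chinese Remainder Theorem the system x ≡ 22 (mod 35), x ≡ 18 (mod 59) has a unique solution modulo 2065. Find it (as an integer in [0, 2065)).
The moduli 35, 59 are pairwise coprime, so by the CRT there is a unique solution mod 35·59 = 2065.
Solve by successive substitution. Start with x ≡ 22 (mod 35).
  Combine with x ≡ 18 (mod 59): write x = 22 + 35·t and require 22 + 35·t ≡ 18 (mod 59), i.e. 35·t ≡ 18 − 22 ≡ 55 (mod 59). Since 35^(−1) ≡ 27 (mod 59), t ≡ 27·55 ≡ 10 (mod 59). So x ≡ 22 + 35·10 = 372 (mod 2065).
Unique solution in [0, 2065): x = 372.

Final answer: x ≡ 372 (mod 2065); the representative in [0, 2065) is 372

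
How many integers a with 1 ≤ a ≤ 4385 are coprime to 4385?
3504

The number of a ∈ {1, ..., 4385} with gcd(a, 4385) = 1 is by definition Euler's totient φ(4385). φ is multiplicative, with φ(p^e) = p^e − p^(e−1). Factorise 4385 = 5 · 877. Then
  φ(4385) = (5 − 1) · (877 − 1) = 4 · 876 = 3504.
So there are 3504 such integers.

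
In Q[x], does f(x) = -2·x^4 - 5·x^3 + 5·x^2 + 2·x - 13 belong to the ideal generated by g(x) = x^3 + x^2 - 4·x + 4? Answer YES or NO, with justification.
NO

In Q[x] the ideal (g) consists of all multiples of g, so f ∈ (g) iff g | f, i.e. iff the remainder of f on division by g is 0. Divide f by g (g is monic, so eliminate the leading term of the running remainder at each step):
  leading term -2·x^4: subtract (-2·x)·g(x) = -2·x^4 - 2·x^3 + 8·x^2 - 8·x, leaving -3·x^3 - 3·x^2 + 10·x - 13
  leading term -3·x^3: subtract (-3)·g(x) = -3·x^3 - 3·x^2 + 12·x - 12, leaving -2·x - 1
The remainder r(x) = -2·x - 1 ≠ 0 (and deg r < deg g), so g ∤ f, i.e. f ∉ (g).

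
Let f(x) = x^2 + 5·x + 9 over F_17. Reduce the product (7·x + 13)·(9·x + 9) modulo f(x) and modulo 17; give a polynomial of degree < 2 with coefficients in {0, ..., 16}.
a · b ≡ x + 9 (mod f(x))

Multiply as integer polynomials: a · b = 63·x^2 + 180·x + 117. Reducing coefficients mod 17: a · b ≡ 12·x^2 + 10·x + 15. Now divide by f(x) = x^2 + 5·x + 9 in F_17[x], eliminating the leading term at each step:
  leading term 12·x^2: subtract (12)·f(x) = 12·x^2 + 9·x + 6, leaving x + 9 (coefficients mod 17)
The degree is now < 2, so this is the remainder. Hence a · b ≡ x + 9 in F_17[x]/(f).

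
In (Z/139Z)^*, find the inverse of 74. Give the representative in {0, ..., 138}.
Apply the extended Euclidean algorithm to (139, 74), tracking rows (r, s, t) with s·139 + t·74 = r. Each division r_prev = q·r_cur + r_new produces the new row as (previous row) − q·(current row):
  row A: (139, 1, 0)   [1·139 + 0·74 = 139]
  row B: (74, 0, 1)   [0·139 + 1·74 = 74]
  139 = 1·74 + 65   → row C = row A − 1·row B = (65, 1, −1)   [check: 1·139 − 1·74 = 65]
  74 = 1·65 + 9   → row D = row B − 1·row C = (9, −1, 2)   [check: −1·139 + 2·74 = 9]
  65 = 7·9 + 2   → row E = row C − 7·row D = (2, 8, −15)   [check: 8·139 − 15·74 = 2]
  9 = 4·2 + 1   → row F = row D − 4·row E = (1, −33, 62)   [check: −33·139 + 62·74 = 1]
  2 = 2·1 + 0   → remainder 0, stop. gcd = 1 (last nonzero row F).
The gcd is 1, so 74 is invertible mod 139. The last nonzero row gives −33·139 + 62·74 = 1, so t = 62. So 74^(−1) ≡ 62 (mod 139). Verify: 74 · 62 = 4588 ≡ 1 (mod 139). ✓

Final answer: 74^(−1) ≡ 62 (mod 139)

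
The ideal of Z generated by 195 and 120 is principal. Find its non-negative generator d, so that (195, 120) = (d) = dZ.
In the PID Z, (a, b) is generated by gcd(a, b). Compute gcd(195, 120) with the extended Euclidean algorithm, tracking rows (r, s, t) with s·195 + t·120 = r:
  row A: (195, 1, 0)   [1·195 + 0·120 = 195]
  row B: (120, 0, 1)   [0·195 + 1·120 = 120]
  195 = 1·120 + 75   → row C = row A − 1·row B = (75, 1, −1)   [check: 1·195 − 1·120 = 75]
  120 = 1·75 + 45   → row D = row B − 1·row C = (45, −1, 2)   [check: −1·195 + 2·120 = 45]
  75 = 1·45 + 30   → row E = row C − 1·row D = (30, 2, −3)   [check: 2·195 − 3·120 = 30]
  45 = 1·30 + 15   → row F = row D − 1·row E = (15, −3, 5)   [check: −3·195 + 5·120 = 15]
  30 = 2·15 + 0   → remainder 0, stop. gcd = 15 (last nonzero row F).
So gcd(195, 120) = 15, with Bézout identity −3·195 + 5·120 = 15. Containment (⊇): the Bézout identity exhibits 15 as an element of (195, 120), giving (15) ⊆ (195, 120). Containment (⊆): since 15 | 195 and 15 | 120 (195 = 15·13, 120 = 15·8), every Z-linear combination of 195 and 120 is divisible by 15, so (195, 120) ⊆ (15). Therefore (195, 120) = (15), d = 15.

Final answer: (195, 120) = (15); d = 15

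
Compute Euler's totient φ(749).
φ(749) = 636

φ is multiplicative, with φ(p^e) = p^e − p^(e−1). Factorise 749 = 7 · 107. Then
  φ(749) = (7 − 1) · (107 − 1) = 6 · 106 = 636.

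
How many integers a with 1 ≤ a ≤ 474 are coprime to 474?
156

The number of a ∈ {1, ..., 474} with gcd(a, 474) = 1 is by definition Euler's totient φ(474). φ is multiplicative, with φ(p^e) = p^e − p^(e−1). Factorise 474 = 2 · 3 · 79. Then
  φ(474) = (2 − 1) · (3 − 1) · (79 − 1) = 1 · 2 · 78 = 156.
So there are 156 such integers.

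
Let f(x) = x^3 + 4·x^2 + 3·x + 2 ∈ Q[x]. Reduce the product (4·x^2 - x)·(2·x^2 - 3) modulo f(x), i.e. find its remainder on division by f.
First multiply in Q[x] without reducing: a · b = 8·x^4 - 2·x^3 - 12·x^2 + 3·x. Now divide by f(x) = x^3 + 4·x^2 + 3·x + 2, eliminating the leading term at each step:
  leading term 8·x^4: subtract (8·x)·f(x) = 8·x^4 + 32·x^3 + 24·x^2 + 16·x, leaving -34·x^3 - 36·x^2 - 13·x
  leading term -34·x^3: subtract (-34)·f(x) = -34·x^3 - 136·x^2 - 102·x - 68, leaving 100·x^2 + 89·x + 68
The degree is now < 3, so this is the remainder. Hence a · b ≡ 100·x^2 + 89·x + 68 in Q[x]/(f).

Final answer: a · b ≡ 100·x^2 + 89·x + 68 (mod f(x))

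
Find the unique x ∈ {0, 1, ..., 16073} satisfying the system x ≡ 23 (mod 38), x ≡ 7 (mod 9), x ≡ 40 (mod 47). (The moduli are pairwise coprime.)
x ≡ 745 (mod 16074); the representative in [0, 16074) is 745

The moduli 38, 9, 47 are pairwise coprime, so by the CRT there is a unique solution mod 38·9·47 = 16074.
Solve by successive substitution. Start with x ≡ 23 (mod 38).
  Combine with x ≡ 7 (mod 9): write x = 23 + 38·t and require 23 + 38·t ≡ 7 (mod 9), i.e. 38·t ≡ 7 − 23 ≡ 2 (mod 9). Since 38^(−1) ≡ 5 (mod 9) (38 ≡ 2 (mod 9)), t ≡ 5·2 ≡ 1 (mod 9). So x ≡ 23 + 38·1 = 61 (mod 342).
  Combine with x ≡ 40 (mod 47): write x = 61 + 342·t and require 61 + 342·t ≡ 40 (mod 47), i.e. 342·t ≡ 40 − 61 ≡ 26 (mod 47). Since 342^(−1) ≡ 29 (mod 47) (342 ≡ 13 (mod 47)), t ≡ 29·26 ≡ 2 (mod 47). So x ≡ 61 + 342·2 = 745 (mod 16074).
Unique solution in [0, 16074): x = 745.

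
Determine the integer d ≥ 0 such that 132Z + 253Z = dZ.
In the PID Z, (a, b) is generated by gcd(a, b). Compute gcd(253, 132) with the extended Euclidean algorithm, tracking rows (r, s, t) with s·253 + t·132 = r:
  row A: (253, 1, 0)   [1·253 + 0·132 = 253]
  row B: (132, 0, 1)   [0·253 + 1·132 = 132]
  253 = 1·132 + 121   → row C = row A − 1·row B = (121, 1, −1)   [check: 1·253 − 1·132 = 121]
  132 = 1·121 + 11   → row D = row B − 1·row C = (11, −1, 2)   [check: −1·253 + 2·132 = 11]
  121 = 11·11 + 0   → remainder 0, stop. gcd = 11 (last nonzero row D).
So gcd(132, 253) = 11, with Bézout identity −1·253 + 2·132 = 11. Containment (⊇): the Bézout identity exhibits 11 as an element of (132, 253), giving (11) ⊆ (132, 253). Containment (⊆): since 11 | 132 and 11 | 253 (132 = 11·12, 253 = 11·23), every Z-linear combination of 132 and 253 is divisible by 11, so (132, 253) ⊆ (11). Therefore (132, 253) = (11), d = 11.

Final answer: (132, 253) = (11); d = 11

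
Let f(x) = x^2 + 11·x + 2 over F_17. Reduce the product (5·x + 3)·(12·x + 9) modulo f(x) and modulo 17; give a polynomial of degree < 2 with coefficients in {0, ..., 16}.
a · b ≡ 16·x + 9 (mod f(x))

Multiply as integer polynomials: a · b = 60·x^2 + 81·x + 27. Reducing coefficients mod 17: a · b ≡ 9·x^2 + 13·x + 10. Now divide by f(x) = x^2 + 11·x + 2 in F_17[x], eliminating the leading term at each step:
  leading term 9·x^2: subtract (9)·f(x) = 9·x^2 + 14·x + 1, leaving 16·x + 9 (coefficients mod 17)
The degree is now < 2, so this is the remainder. Hence a · b ≡ 16·x + 9 in F_17[x]/(f).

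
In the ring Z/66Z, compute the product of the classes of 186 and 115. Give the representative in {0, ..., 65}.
Reduce the factors first: 186 ≡ 54, 115 ≡ 49 (mod 66), so 186 · 115 ≡ 54 · 49 (mod 66). 54 · 49 = 2646. Dividing by 66: 2646 = 40·66 + 6. So (186 · 115) mod 66 = 6.

Final answer: 6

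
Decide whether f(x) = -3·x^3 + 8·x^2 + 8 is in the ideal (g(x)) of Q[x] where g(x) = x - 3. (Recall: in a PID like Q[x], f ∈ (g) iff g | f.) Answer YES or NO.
In Q[x] the ideal (g) consists of all multiples of g, so f ∈ (g) iff g | f, i.e. iff the remainder of f on division by g is 0. Divide f by g (g is monic, so eliminate the leading term of the running remainder at each step):
  leading term -3·x^3: subtract (-3·x^2)·g(x) = -3·x^3 + 9·x^2, leaving 8 - x^2
  leading term -x^2: subtract (-x)·g(x) = -x^2 + 3·x, leaving 8 - 3·x
  leading term -3·x: subtract (-3)·g(x) = 9 - 3·x, leaving -1
The remainder r(x) = -1 ≠ 0 (and deg r < deg g), so g ∤ f, i.e. f ∉ (g).

Final answer: NO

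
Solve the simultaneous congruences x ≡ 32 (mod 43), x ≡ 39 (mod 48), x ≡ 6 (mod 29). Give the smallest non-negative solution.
x ≡ 28455 (mod 59856); the representative in [0, 59856) is 28455

The moduli 43, 48, 29 are pairwise coprime, so by the CRT there is a unique solution mod 43·48·29 = 59856.
Solve by successive substitution. Start with x ≡ 32 (mod 43).
  Combine with x ≡ 39 (mod 48): write x = 32 + 43·t and require 32 + 43·t ≡ 39 (mod 48), i.e. 43·t ≡ 39 − 32 ≡ 7 (mod 48). Since 43^(−1) ≡ 19 (mod 48), t ≡ 19·7 ≡ 37 (mod 48). So x ≡ 32 + 43·37 = 1623 (mod 2064).
  Combine with x ≡ 6 (mod 29): write x = 1623 + 2064·t and require 1623 + 2064·t ≡ 6 (mod 29), i.e. 2064·t ≡ 6 − 1623 ≡ 7 (mod 29). Since 2064^(−1) ≡ 6 (mod 29) (2064 ≡ 5 (mod 29)), t ≡ 6·7 ≡ 13 (mod 29). So x ≡ 1623 + 2064·13 = 28455 (mod 59856).
Unique solution in [0, 59856): x = 28455.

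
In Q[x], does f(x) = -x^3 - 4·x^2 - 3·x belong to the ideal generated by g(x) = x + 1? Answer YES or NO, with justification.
YES

In Q[x] the ideal (g) consists of all multiples of g, so f ∈ (g) iff g | f, i.e. iff the remainder of f on division by g is 0. Divide f by g (g is monic, so eliminate the leading term of the running remainder at each step):
  leading term -x^3: subtract (-x^2)·g(x) = -x^3 - x^2, leaving -3·x^2 - 3·x
  leading term -3·x^2: subtract (-3·x)·g(x) = -3·x^2 - 3·x, leaving 0
The remainder is 0, so f(x) = g(x) · h(x) with h(x) = -x^2 - 3·x. Hence g | f, i.e. f ∈ (g).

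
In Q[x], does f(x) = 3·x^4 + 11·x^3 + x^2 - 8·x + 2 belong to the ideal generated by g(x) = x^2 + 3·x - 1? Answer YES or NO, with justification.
YES

In Q[x] the ideal (g) consists of all multiples of g, so f ∈ (g) iff g | f, i.e. iff the remainder of f on division by g is 0. Divide f by g (g is monic, so eliminate the leading term of the running remainder at each step):
  leading term 3·x^4: subtract (3·x^2)·g(x) = 3·x^4 + 9·x^3 - 3·x^2, leaving 2·x^3 + 4·x^2 - 8·x + 2
  leading term 2·x^3: subtract (2·x)·g(x) = 2·x^3 + 6·x^2 - 2·x, leaving -2·x^2 - 6·x + 2
  leading term -2·x^2: subtract (-2)·g(x) = -2·x^2 - 6·x + 2, leaving 0
The remainder is 0, so f(x) = g(x) · h(x) with h(x) = 3·x^2 + 2·x - 2. Hence g | f, i.e. f ∈ (g).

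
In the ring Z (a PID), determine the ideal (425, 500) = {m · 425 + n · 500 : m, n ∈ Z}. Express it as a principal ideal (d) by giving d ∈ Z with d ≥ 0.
In the PID Z, (a, b) is generated by gcd(a, b). Compute gcd(500, 425) with the extended Euclidean algorithm, tracking rows (r, s, t) with s·500 + t·425 = r:
  row A: (500, 1, 0)   [1·500 + 0·425 = 500]
  row B: (425, 0, 1)   [0·500 + 1·425 = 425]
  500 = 1·425 + 75   → row C = row A − 1·row B = (75, 1, −1)   [check: 1·500 − 1·425 = 75]
  425 = 5·75 + 50   → row D = row B − 5·row C = (50, −5, 6)   [check: −5·500 + 6·425 = 50]
  75 = 1·50 + 25   → row E = row C − 1·row D = (25, 6, −7)   [check: 6·500 − 7·425 = 25]
  50 = 2·25 + 0   → remainder 0, stop. gcd = 25 (last nonzero row E).
So gcd(425, 500) = 25, with Bézout identity 6·500 − 7·425 = 25. Containment (⊇): the Bézout identity exhibits 25 as an element of (425, 500), giving (25) ⊆ (425, 500). Containment (⊆): since 25 | 425 and 25 | 500 (425 = 25·17, 500 = 25·20), every Z-linear combination of 425 and 500 is divisible by 25, so (425, 500) ⊆ (25). Therefore (425, 500) = (25), d = 25.

Final answer: (425, 500) = (25); d = 25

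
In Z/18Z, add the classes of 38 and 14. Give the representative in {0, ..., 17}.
16

Reduce the summands first: 38 ≡ 2 (mod 18), so 38 + 14 ≡ 2 + 14 (mod 18). 2 + 14 = 16; 16 = 0·18 + 16, so (38 + 14) mod 18 = 16.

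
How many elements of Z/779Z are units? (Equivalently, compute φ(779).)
Z/779Z has φ(779) = 720 units

An element a ∈ Z/779Z is a unit iff gcd(a, 779) = 1, so the number of units is φ(779). φ is multiplicative, with φ(p^e) = p^e − p^(e−1). Factorise 779 = 19 · 41. Then
  φ(779) = (19 − 1) · (41 − 1) = 18 · 40 = 720.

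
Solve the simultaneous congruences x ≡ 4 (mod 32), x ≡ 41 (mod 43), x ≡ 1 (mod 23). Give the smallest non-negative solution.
x ≡ 4900 (mod 31648); the representative in [0, 31648) is 4900

The moduli 32, 43, 23 are pairwise coprime, so by the CRT there is a unique solution mod 32·43·23 = 31648.
Solve by successive substitution. Start with x ≡ 4 (mod 32).
  Combine with x ≡ 41 (mod 43): write x = 4 + 32·t and require 4 + 32·t ≡ 41 (mod 43), i.e. 32·t ≡ 41 − 4 ≡ 37 (mod 43). Since 32^(−1) ≡ 39 (mod 43), t ≡ 39·37 ≡ 24 (mod 43). So x ≡ 4 + 32·24 = 772 (mod 1376).
  Combine with x ≡ 1 (mod 23): write x = 772 + 1376·t and require 772 + 1376·t ≡ 1 (mod 23), i.e. 1376·t ≡ 1 − 772 ≡ 11 (mod 23). Since 1376^(−1) ≡ 17 (mod 23) (1376 ≡ 19 (mod 23)), t ≡ 17·11 ≡ 3 (mod 23). So x ≡ 772 + 1376·3 = 4900 (mod 31648).
Unique solution in [0, 31648): x = 4900.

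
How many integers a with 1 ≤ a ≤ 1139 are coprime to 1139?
The number of a ∈ {1, ..., 1139} with gcd(a, 1139) = 1 is by definition Euler's totient φ(1139). φ is multiplicative, with φ(p^e) = p^e − p^(e−1). Factorise 1139 = 17 · 67. Then
  φ(1139) = (17 − 1) · (67 − 1) = 16 · 66 = 1056.
So there are 1056 such integers.

Final answer: 1056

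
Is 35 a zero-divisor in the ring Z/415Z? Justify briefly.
YES

gcd(35, 415) = 5 > 1, so 35 is not a unit in Z/415Z. In Z/nZ every nonzero non-unit is a zero-divisor: explicitly, take b = 415/gcd = 83 ≠ 0 (mod 415); then 35·83 = 2905 = 7·415, i.e. 35·83 ≡ 0 (mod 415). So 35 is a zero-divisor.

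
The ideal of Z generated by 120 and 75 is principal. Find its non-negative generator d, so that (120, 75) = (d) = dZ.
In the PID Z, (a, b) is generated by gcd(a, b). Compute gcd(120, 75) with the extended Euclidean algorithm, tracking rows (r, s, t) with s·120 + t·75 = r:
  row A: (120, 1, 0)   [1·120 + 0·75 = 120]
  row B: (75, 0, 1)   [0·120 + 1·75 = 75]
  120 = 1·75 + 45   → row C = row A − 1·row B = (45, 1, −1)   [check: 1·120 − 1·75 = 45]
  75 = 1·45 + 30   → row D = row B − 1·row C = (30, −1, 2)   [check: −1·120 + 2·75 = 30]
  45 = 1·30 + 15   → row E = row C − 1·row D = (15, 2, −3)   [check: 2·120 − 3·75 = 15]
  30 = 2·15 + 0   → remainder 0, stop. gcd = 15 (last nonzero row E).
So gcd(120, 75) = 15, with Bézout identity 2·120 − 3·75 = 15. Containment (⊇): the Bézout identity exhibits 15 as an element of (120, 75), giving (15) ⊆ (120, 75). Containment (⊆): since 15 | 120 and 15 | 75 (120 = 15·8, 75 = 15·5), every Z-linear combination of 120 and 75 is divisible by 15, so (120, 75) ⊆ (15). Therefore (120, 75) = (15), d = 15.

Final answer: (120, 75) = (15); d = 15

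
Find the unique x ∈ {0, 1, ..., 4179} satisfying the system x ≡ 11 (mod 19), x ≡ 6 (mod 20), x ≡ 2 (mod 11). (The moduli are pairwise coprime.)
x ≡ 486 (mod 4180); the representative in [0, 4180) is 486

The moduli 19, 20, 11 are pairwise coprime, so by the CRT there is a unique solution mod 19·20·11 = 4180.
Solve by successive substitution. Start with x ≡ 11 (mod 19).
  Combine with x ≡ 6 (mod 20): write x = 11 + 19·t and require 11 + 19·t ≡ 6 (mod 20), i.e. 19·t ≡ 6 − 11 ≡ 15 (mod 20). Since 19^(−1) ≡ 19 (mod 20), t ≡ 19·15 ≡ 5 (mod 20). So x ≡ 11 + 19·5 = 106 (mod 380).
  Combine with x ≡ 2 (mod 11): write x = 106 + 380·t and require 106 + 380·t ≡ 2 (mod 11), i.e. 380·t ≡ 2 − 106 ≡ 6 (mod 11). Since 380^(−1) ≡ 2 (mod 11) (380 ≡ 6 (mod 11)), t ≡ 2·6 ≡ 1 (mod 11). So x ≡ 106 + 380·1 = 486 (mod 4180).
Unique solution in [0, 4180): x = 486.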